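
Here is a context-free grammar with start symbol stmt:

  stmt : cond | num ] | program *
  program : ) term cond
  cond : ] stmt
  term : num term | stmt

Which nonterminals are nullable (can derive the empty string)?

No nonterminal has an empty production or an RHS whose symbols are all nullable.

{ } (none)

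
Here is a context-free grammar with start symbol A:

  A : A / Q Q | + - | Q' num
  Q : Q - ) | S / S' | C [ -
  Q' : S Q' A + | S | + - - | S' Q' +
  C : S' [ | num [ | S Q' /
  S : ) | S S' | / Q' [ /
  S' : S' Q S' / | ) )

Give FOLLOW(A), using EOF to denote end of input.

A is the start symbol, so EOF ∈ FOLLOW(A).
In A : A / Q Q: add FIRST(/ Q Q) = { / }.
In Q' : S Q' A +: add FIRST(+) = { + }.
Union: FOLLOW(A) = { EOF, +, / }.

{ EOF, +, / }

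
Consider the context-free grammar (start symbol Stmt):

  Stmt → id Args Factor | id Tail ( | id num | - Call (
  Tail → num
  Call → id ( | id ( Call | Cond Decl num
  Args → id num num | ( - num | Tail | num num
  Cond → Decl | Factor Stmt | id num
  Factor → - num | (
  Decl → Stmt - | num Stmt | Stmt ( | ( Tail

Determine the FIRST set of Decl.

{ (, -, id, num }

From Decl → Stmt -: add FIRST(Stmt) = { -, id }.
Decl → num Stmt contributes {num}.
From Decl → Stmt (: add FIRST(Stmt) = { -, id }.
Decl → ( Tail contributes {(}.
Union: FIRST(Decl) = { (, -, id, num }.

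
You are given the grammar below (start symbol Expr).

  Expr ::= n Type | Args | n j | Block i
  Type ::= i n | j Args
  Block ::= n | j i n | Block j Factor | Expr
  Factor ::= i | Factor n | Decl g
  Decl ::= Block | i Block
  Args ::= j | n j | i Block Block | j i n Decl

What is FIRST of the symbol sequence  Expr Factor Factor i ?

Add FIRST(Expr) = { i, j, n }; Expr is not nullable, stop.

{ i, j, n }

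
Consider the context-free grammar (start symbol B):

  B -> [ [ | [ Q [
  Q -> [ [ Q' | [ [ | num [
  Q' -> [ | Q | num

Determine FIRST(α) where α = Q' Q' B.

{ [, num }

Add FIRST(Q') = { [, num }; Q' is not nullable, stop.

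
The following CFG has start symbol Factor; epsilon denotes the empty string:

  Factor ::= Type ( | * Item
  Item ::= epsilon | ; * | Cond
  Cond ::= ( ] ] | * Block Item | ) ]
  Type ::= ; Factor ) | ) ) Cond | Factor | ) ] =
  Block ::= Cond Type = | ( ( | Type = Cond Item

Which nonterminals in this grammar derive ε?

{ Item }

Directly nullable (have an epsilon-production): Item.
No other nonterminal has a production whose RHS symbols are all nullable.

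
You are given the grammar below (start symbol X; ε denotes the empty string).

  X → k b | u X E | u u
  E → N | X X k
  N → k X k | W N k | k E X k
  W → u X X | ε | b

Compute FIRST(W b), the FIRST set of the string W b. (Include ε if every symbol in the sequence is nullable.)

Add FIRST(W)\{ε} = { b, u }; W is nullable, continue.
b is a terminal; add {b} and stop.

{ b, u }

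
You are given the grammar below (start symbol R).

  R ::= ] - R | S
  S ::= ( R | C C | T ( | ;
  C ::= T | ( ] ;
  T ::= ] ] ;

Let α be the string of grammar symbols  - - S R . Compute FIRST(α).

{ - }

- is a terminal; add {-} and stop.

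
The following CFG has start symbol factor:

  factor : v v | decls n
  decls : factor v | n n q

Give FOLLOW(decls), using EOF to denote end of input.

{ n }

In factor : decls n: add FIRST(n) = { n }.
Union: FOLLOW(decls) = { n }.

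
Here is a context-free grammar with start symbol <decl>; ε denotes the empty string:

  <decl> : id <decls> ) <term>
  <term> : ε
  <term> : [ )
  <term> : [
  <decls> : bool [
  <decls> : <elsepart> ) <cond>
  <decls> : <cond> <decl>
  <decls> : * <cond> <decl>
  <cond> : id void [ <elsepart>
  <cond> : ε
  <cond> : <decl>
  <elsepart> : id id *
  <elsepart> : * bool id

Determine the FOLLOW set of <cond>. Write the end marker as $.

In <decls> : <elsepart> ) <cond>: <cond> is at the end, add FOLLOW(<decls>) = { ) }.
In <decls> : <cond> <decl>: add FIRST(<decl>) = { id }.
In <decls> : * <cond> <decl>: add FIRST(<decl>) = { id }.
Union: FOLLOW(<cond>) = { ), id }.

{ ), id }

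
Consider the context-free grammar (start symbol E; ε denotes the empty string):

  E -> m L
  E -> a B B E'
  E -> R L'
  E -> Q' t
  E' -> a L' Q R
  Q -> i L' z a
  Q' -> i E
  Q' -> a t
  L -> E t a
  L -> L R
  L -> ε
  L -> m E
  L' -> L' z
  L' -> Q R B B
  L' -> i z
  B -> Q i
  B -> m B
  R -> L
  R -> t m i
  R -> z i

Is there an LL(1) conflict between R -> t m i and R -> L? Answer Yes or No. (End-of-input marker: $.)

FIRST(t m i) = { t } and FIRST(L) = { a, i, m, t, z, ε }.
Both contain t, so the two alternatives are not disjoint — LL(1) conflict.

Yes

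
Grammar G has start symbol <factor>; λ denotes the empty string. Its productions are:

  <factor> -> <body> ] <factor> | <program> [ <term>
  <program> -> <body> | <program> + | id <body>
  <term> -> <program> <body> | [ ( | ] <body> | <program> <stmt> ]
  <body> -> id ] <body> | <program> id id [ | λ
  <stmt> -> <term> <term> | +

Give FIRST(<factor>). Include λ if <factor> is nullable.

From <factor> -> <body> ] <factor>: <body> nullable, take FIRST(<body>) ∪ {]} = { +, ], id }.
From <factor> -> <program> [ <term>: <program> nullable, take FIRST(<program>) ∪ {[} = { +, [, id }.
Union: FIRST(<factor>) = { +, [, ], id }.

{ +, [, ], id }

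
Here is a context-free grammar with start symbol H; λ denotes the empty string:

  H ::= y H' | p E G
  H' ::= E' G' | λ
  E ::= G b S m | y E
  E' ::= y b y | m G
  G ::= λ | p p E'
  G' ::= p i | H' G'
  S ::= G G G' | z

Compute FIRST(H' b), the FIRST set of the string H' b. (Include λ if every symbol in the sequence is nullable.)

{ b, m, y }

Add FIRST(H')\{λ} = { m, y }; H' is nullable, continue.
b is a terminal; add {b} and stop.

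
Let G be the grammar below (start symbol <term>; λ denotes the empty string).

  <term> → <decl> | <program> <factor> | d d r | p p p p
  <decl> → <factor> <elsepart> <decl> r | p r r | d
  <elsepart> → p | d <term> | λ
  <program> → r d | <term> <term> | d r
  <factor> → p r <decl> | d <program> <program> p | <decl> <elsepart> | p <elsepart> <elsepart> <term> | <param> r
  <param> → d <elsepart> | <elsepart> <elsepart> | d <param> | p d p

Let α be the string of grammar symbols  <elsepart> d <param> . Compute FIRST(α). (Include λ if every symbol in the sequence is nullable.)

{ d, p }

Add FIRST(<elsepart>)\{λ} = { d, p }; <elsepart> is nullable, continue.
d is a terminal; add {d} and stop.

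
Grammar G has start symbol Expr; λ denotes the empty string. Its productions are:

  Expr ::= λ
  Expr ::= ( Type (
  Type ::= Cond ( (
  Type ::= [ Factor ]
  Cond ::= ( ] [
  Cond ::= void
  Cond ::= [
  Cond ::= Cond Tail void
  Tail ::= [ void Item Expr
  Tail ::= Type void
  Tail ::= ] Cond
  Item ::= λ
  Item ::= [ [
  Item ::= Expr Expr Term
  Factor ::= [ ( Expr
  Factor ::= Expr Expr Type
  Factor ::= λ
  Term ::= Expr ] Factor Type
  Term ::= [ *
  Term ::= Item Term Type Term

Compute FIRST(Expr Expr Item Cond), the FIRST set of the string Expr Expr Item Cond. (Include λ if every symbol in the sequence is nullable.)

{ (, [, ], void }

Add FIRST(Expr)\{λ} = { ( }; Expr is nullable, continue.
Add FIRST(Expr)\{λ} = { ( }; Expr is nullable, continue.
Add FIRST(Item)\{λ} = { (, [, ] }; Item is nullable, continue.
Add FIRST(Cond) = { (, [, void }; Cond is not nullable, stop.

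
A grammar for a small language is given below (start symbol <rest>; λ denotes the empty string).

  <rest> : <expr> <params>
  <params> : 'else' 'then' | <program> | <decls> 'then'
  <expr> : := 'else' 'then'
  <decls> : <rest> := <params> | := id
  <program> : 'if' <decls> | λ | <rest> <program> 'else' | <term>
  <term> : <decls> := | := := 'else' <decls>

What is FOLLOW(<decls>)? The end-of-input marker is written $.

In <params> : <decls> 'then': add FIRST('then') = { 'then' }.
In <program> : 'if' <decls>: <decls> is at the end, add FOLLOW(<program>) = { $, 'else', 'if', 'then', := }.
In <term> : <decls> :=: add FIRST(:=) = { := }.
In <term> : := := 'else' <decls>: <decls> is at the end, add FOLLOW(<term>) = { $, 'else', 'if', 'then', := }.
Union: FOLLOW(<decls>) = { $, 'else', 'if', 'then', := }.

{ $, 'else', 'if', 'then', := }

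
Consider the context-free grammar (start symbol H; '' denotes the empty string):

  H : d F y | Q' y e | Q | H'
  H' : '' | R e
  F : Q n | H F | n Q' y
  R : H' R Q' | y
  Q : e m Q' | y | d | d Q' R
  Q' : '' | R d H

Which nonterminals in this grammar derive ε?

{ H, H', Q' }

Directly nullable (have an ''-production): H', Q'.
H : H' with every symbol nullable, so H is nullable.
No other nonterminal has a production whose RHS symbols are all nullable.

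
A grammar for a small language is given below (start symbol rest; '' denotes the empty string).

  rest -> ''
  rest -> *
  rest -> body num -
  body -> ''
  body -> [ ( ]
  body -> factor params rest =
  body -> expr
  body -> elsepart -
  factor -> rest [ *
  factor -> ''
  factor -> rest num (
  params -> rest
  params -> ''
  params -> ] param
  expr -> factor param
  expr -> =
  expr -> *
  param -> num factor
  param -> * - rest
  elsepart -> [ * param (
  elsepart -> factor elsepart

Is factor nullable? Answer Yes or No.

Yes

factor has an ''-production, so factor ⇒ ''.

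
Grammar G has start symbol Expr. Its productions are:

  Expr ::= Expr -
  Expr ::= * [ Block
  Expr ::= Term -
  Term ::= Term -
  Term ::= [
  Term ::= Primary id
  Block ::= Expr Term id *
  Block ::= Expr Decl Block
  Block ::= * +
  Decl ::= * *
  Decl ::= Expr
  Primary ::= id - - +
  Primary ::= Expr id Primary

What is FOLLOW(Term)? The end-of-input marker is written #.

In Expr ::= Term -: add FIRST(-) = { - }.
In Term ::= Term -: add FIRST(-) = { - }.
In Block ::= Expr Term id *: add FIRST(id *) = { id }.
Union: FOLLOW(Term) = { -, id }.

{ -, id }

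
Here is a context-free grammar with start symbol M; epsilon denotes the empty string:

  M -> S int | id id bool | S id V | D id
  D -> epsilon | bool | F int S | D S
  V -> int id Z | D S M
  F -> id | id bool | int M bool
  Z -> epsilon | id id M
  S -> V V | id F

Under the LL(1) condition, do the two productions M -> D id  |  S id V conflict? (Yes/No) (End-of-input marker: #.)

FIRST(D id) = { bool, id, int } and FIRST(S id V) = { bool, id, int }.
Both contain bool, so the two alternatives are not disjoint — LL(1) conflict.

Yes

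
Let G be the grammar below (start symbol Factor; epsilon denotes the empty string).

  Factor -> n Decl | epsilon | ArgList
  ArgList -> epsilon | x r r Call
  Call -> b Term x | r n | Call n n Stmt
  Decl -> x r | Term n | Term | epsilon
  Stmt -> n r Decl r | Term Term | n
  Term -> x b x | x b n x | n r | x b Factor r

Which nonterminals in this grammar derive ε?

Directly nullable (have an epsilon-production): Factor, ArgList, Decl.
No other nonterminal has a production whose RHS symbols are all nullable.

{ ArgList, Decl, Factor }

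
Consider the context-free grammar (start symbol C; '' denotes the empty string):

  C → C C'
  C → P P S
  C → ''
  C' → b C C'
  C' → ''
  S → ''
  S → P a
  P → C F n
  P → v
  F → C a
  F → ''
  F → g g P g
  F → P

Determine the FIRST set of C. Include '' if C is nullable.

From C → C C': C, C' nullable, take FIRST(C) ∪ FIRST(C') = { a, b, g, n, v }; also '' since the whole RHS is nullable.
From C → P P S: add FIRST(P) = { a, b, g, n, v }.
C → '' contributes ''.
Union: FIRST(C) = { a, b, g, n, v, '' }.

{ a, b, g, n, v, '' }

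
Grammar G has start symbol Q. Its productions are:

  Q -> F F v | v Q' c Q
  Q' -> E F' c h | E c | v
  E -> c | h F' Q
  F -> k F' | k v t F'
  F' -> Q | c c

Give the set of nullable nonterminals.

{ } (none)

No nonterminal has an empty production or an RHS whose symbols are all nullable.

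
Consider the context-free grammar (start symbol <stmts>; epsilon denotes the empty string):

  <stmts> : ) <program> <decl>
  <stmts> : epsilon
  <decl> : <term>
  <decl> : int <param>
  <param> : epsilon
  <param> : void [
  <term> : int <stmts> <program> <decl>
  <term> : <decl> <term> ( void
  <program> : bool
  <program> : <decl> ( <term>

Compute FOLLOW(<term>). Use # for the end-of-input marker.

In <decl> : <term>: <term> is at the end, add FOLLOW(<decl>) = { #, (, bool, int }.
In <term> : <decl> <term> ( void: add FIRST(( void) = { ( }.
In <program> : <decl> ( <term>: <term> is at the end, add FOLLOW(<program>) = { int }.
Union: FOLLOW(<term>) = { #, (, bool, int }.

{ #, (, bool, int }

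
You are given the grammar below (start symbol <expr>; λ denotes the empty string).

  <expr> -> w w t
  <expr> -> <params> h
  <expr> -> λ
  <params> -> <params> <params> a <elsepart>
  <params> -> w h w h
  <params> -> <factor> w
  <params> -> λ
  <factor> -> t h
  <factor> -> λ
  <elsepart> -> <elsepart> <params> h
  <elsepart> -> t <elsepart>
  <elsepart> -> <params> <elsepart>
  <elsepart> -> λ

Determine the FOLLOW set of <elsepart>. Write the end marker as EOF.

In <params> -> <params> <params> a <elsepart>: <elsepart> is at the end, add FOLLOW(<params>) = { a, h, t, w }.
In <elsepart> -> <elsepart> <params> h: add FIRST(<params> h) = { a, h, t, w }.
In <elsepart> -> t <elsepart>: <elsepart> is at the end, add FOLLOW(<elsepart>) = { a, h, t, w }.
In <elsepart> -> <params> <elsepart>: <elsepart> is at the end, add FOLLOW(<elsepart>) = { a, h, t, w }.
Union: FOLLOW(<elsepart>) = { a, h, t, w }.

{ a, h, t, w }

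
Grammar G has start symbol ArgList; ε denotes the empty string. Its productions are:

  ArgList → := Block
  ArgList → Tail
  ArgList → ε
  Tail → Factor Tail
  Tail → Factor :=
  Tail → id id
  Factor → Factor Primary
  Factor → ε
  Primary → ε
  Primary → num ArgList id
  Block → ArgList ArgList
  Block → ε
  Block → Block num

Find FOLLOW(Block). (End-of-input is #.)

In ArgList → := Block: Block is at the end, add FOLLOW(ArgList) = { #, :=, id, num }.
In Block → Block num: add FIRST(num) = { num }.
Union: FOLLOW(Block) = { #, :=, id, num }.

{ #, :=, id, num }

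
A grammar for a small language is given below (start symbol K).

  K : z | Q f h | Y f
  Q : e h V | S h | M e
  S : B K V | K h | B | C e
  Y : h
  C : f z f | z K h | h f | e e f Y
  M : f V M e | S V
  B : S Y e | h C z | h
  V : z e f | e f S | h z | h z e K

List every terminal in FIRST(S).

From S : B K V: add FIRST(B) = { e, f, h, z }.
From S : K h: add FIRST(K) = { e, f, h, z }.
From S : B: add FIRST(B) = { e, f, h, z }.
From S : C e: add FIRST(C) = { e, f, h, z }.
Union: FIRST(S) = { e, f, h, z }.

{ e, f, h, z }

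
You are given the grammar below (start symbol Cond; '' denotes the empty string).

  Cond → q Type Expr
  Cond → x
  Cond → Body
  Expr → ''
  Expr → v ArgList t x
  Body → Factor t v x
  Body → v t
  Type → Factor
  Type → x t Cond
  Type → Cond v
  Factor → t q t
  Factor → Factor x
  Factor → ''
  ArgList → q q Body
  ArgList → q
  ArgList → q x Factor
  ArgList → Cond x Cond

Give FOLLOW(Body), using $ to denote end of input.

{ $, t, v, x }

In Cond → Body: Body is at the end, add FOLLOW(Cond) = { $, t, v, x }.
In ArgList → q q Body: Body is at the end, add FOLLOW(ArgList) = { t }.
Union: FOLLOW(Body) = { $, t, v, x }.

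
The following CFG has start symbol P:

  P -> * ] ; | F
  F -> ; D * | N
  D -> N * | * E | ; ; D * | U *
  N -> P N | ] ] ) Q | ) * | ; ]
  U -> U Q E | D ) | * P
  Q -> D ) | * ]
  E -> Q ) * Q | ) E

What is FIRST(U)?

{ ), *, ;, ] }

From U -> U Q E: add FIRST(U) = { ), *, ;, ] }.
From U -> D ): add FIRST(D) = { ), *, ;, ] }.
U -> * P contributes {*}.
Union: FIRST(U) = { ), *, ;, ] }.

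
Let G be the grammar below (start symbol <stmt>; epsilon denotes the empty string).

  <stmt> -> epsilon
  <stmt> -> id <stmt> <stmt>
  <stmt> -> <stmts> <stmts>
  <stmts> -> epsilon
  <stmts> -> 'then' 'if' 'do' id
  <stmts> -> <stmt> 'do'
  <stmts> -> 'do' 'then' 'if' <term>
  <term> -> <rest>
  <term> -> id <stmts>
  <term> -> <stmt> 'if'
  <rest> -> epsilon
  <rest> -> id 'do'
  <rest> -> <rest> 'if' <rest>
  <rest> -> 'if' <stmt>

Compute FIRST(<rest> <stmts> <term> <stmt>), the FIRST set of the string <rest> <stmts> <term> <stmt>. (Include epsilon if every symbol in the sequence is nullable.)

Add FIRST(<rest>)\{epsilon} = { 'if', id }; <rest> is nullable, continue.
Add FIRST(<stmts>)\{epsilon} = { 'do', 'then', id }; <stmts> is nullable, continue.
Add FIRST(<term>)\{epsilon} = { 'do', 'if', 'then', id }; <term> is nullable, continue.
Add FIRST(<stmt>)\{epsilon} = { 'do', 'then', id }; <stmt> is nullable, continue.
Every symbol is nullable, so include epsilon.

{ 'do', 'if', 'then', id, epsilon }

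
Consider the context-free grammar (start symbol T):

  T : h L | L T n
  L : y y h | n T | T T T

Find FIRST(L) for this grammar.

{ h, n, y }

L : y y h contributes {y}.
L : n T contributes {n}.
From L : T T T: add FIRST(T) = { h, n, y }.
Union: FIRST(L) = { h, n, y }.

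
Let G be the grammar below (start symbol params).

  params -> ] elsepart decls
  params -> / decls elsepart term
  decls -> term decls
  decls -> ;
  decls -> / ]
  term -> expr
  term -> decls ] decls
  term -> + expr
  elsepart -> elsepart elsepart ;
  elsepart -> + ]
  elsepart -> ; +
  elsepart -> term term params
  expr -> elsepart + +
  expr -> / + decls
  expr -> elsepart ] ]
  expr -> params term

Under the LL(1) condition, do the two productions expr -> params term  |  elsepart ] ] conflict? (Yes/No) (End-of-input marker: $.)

FIRST(params term) = { /, ] } and FIRST(elsepart ] ]) = { +, /, ;, ] }.
Both contain /, so the two alternatives are not disjoint — LL(1) conflict.

Yes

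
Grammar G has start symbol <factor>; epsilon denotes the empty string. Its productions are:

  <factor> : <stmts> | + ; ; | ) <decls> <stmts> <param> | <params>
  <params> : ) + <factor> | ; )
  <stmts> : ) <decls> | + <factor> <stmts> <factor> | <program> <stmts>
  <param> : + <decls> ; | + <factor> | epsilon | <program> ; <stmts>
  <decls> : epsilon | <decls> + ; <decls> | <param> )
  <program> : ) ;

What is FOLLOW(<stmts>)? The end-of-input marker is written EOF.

In <factor> : <stmts>: <stmts> is at the end, add FOLLOW(<factor>) = { EOF, ), +, ; }.
In <factor> : ) <decls> <stmts> <param>: add FIRST(<param>)\{epsilon} = { ), + }.
  Since <param> is nullable, also add FOLLOW(<factor>) = { EOF, ), +, ; }.
In <stmts> : + <factor> <stmts> <factor>: add FIRST(<factor>) = { ), +, ; }.
In <stmts> : <program> <stmts>: <stmts> is at the end, add FOLLOW(<stmts>) = { EOF, ), +, ; }.
In <param> : <program> ; <stmts>: <stmts> is at the end, add FOLLOW(<param>) = { EOF, ), +, ; }.
Union: FOLLOW(<stmts>) = { EOF, ), +, ; }.

{ EOF, ), +, ; }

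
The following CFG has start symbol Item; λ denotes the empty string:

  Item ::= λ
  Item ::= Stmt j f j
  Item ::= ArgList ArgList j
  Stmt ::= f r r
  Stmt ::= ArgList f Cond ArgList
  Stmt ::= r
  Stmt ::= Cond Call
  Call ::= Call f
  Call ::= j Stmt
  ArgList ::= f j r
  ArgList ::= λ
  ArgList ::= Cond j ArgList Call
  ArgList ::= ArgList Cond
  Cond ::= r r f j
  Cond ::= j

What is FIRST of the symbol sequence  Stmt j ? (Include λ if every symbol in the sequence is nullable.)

Add FIRST(Stmt) = { f, j, r }; Stmt is not nullable, stop.

{ f, j, r }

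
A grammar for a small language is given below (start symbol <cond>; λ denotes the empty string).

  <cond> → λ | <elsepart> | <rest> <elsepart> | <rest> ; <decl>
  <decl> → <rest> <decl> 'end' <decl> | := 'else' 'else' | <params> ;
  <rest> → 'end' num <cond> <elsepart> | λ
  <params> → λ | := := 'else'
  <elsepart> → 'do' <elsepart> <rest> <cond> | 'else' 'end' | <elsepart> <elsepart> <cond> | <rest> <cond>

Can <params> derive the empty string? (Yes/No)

<params> has an λ-production, so <params> ⇒ λ.

Yes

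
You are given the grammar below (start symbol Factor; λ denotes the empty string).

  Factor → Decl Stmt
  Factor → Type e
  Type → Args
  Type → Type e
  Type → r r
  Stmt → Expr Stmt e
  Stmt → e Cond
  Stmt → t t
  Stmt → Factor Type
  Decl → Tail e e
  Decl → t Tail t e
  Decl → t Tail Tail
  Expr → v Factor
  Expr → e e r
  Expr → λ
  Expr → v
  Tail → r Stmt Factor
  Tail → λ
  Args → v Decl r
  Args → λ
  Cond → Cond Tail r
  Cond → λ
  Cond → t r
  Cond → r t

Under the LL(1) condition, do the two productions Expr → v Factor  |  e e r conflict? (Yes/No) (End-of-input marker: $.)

FIRST(v Factor) = { v } and FIRST(e e r) = { e }.
The FIRST sets are disjoint and neither alternative is nullable — no conflict.

No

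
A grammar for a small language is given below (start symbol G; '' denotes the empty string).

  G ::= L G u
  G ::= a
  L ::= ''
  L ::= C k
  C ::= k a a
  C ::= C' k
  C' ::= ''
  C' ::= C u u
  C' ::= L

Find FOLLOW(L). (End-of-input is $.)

In G ::= L G u: add FIRST(G u) = { a, k }.
In C' ::= L: L is at the end, add FOLLOW(C') = { k }.
Union: FOLLOW(L) = { a, k }.

{ a, k }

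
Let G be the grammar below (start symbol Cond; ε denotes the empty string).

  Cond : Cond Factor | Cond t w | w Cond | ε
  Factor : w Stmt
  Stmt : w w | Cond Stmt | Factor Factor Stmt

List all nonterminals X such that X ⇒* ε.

Directly nullable (have an ε-production): Cond.
No other nonterminal has a production whose RHS symbols are all nullable.

{ Cond }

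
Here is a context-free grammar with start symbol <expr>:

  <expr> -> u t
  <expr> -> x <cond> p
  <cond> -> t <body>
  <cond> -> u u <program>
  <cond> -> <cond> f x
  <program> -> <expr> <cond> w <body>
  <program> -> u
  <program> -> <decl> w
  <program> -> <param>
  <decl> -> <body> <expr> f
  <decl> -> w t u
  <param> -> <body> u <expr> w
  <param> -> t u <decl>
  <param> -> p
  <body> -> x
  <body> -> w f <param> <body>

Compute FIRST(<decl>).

{ w, x }

From <decl> -> <body> <expr> f: add FIRST(<body>) = { w, x }.
<decl> -> w t u contributes {w}.
Union: FIRST(<decl>) = { w, x }.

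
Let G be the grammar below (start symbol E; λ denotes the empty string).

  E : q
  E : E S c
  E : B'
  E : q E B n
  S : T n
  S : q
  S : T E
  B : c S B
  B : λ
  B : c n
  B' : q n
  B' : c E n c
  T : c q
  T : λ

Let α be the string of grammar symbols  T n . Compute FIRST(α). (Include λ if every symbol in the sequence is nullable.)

Add FIRST(T)\{λ} = { c }; T is nullable, continue.
n is a terminal; add {n} and stop.

{ c, n }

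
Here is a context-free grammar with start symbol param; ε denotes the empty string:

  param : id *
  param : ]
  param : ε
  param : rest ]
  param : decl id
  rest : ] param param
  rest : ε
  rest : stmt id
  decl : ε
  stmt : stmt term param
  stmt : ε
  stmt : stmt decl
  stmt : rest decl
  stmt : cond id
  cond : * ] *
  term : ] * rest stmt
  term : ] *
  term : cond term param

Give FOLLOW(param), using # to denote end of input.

param is the start symbol, so # ∈ FOLLOW(param).
In rest : ] param param: add FIRST(param)\{ε} = { *, ], id }.
  Since param is nullable, also add FOLLOW(rest) = { *, ], id }.
In rest : ] param param: param is at the end, add FOLLOW(rest) = { *, ], id }.
In stmt : stmt term param: param is at the end, add FOLLOW(stmt) = { *, ], id }.
In term : cond term param: param is at the end, add FOLLOW(term) = { *, ], id }.
Union: FOLLOW(param) = { #, *, ], id }.

{ #, *, ], id }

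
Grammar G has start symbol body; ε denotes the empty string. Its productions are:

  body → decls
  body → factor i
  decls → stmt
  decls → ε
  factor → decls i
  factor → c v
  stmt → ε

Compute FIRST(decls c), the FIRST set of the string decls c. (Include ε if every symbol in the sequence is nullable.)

{ c }

Add FIRST(decls)\{ε} = {  }; decls is nullable, continue.
c is a terminal; add {c} and stop.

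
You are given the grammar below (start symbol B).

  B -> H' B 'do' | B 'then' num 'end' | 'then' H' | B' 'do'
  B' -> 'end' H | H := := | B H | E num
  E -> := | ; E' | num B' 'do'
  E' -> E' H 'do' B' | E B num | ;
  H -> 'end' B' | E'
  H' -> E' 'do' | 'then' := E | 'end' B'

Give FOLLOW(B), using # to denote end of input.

B is the start symbol, so # ∈ FOLLOW(B).
In B -> H' B 'do': add FIRST('do') = { 'do' }.
In B -> B 'then' num 'end': add FIRST('then' num 'end') = { 'then' }.
In B' -> B H: add FIRST(H) = { 'end', :=, ;, num }.
In E' -> E B num: add FIRST(num) = { num }.
Union: FOLLOW(B) = { #, 'do', 'end', 'then', :=, ;, num }.

{ #, 'do', 'end', 'then', :=, ;, num }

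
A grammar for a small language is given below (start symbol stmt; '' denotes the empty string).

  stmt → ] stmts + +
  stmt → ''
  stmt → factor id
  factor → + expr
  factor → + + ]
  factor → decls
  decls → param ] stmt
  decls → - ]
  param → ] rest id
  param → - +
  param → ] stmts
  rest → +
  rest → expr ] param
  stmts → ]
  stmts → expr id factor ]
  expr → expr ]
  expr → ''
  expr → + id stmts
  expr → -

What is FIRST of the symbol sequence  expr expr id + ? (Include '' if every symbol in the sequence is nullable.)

Add FIRST(expr)\{''} = { +, -, ] }; expr is nullable, continue.
Add FIRST(expr)\{''} = { +, -, ] }; expr is nullable, continue.
id is a terminal; add {id} and stop.

{ +, -, ], id }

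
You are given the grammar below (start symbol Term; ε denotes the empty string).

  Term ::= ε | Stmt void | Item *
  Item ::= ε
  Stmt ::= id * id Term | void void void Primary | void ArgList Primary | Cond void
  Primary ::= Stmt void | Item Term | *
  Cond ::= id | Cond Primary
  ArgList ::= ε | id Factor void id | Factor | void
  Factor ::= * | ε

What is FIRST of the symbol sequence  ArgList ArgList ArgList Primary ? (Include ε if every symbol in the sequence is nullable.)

Add FIRST(ArgList)\{ε} = { *, id, void }; ArgList is nullable, continue.
Add FIRST(ArgList)\{ε} = { *, id, void }; ArgList is nullable, continue.
Add FIRST(ArgList)\{ε} = { *, id, void }; ArgList is nullable, continue.
Add FIRST(Primary)\{ε} = { *, id, void }; Primary is nullable, continue.
Every symbol is nullable, so include ε.

{ *, id, void, ε }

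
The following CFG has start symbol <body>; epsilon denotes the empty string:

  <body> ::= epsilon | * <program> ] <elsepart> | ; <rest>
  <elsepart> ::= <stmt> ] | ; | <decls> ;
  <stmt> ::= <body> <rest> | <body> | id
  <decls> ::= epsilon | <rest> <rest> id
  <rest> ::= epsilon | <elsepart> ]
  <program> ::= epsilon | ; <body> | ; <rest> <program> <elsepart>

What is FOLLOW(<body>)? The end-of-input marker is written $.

{ $, *, ;, ], id }

<body> is the start symbol, so $ ∈ FOLLOW(<body>).
In <stmt> ::= <body> <rest>: add FIRST(<rest>)\{epsilon} = { *, ;, ], id }.
  Since <rest> is nullable, also add FOLLOW(<stmt>) = { ] }.
In <stmt> ::= <body>: <body> is at the end, add FOLLOW(<stmt>) = { ] }.
In <program> ::= ; <body>: <body> is at the end, add FOLLOW(<program>) = { *, ;, ], id }.
Union: FOLLOW(<body>) = { $, *, ;, ], id }.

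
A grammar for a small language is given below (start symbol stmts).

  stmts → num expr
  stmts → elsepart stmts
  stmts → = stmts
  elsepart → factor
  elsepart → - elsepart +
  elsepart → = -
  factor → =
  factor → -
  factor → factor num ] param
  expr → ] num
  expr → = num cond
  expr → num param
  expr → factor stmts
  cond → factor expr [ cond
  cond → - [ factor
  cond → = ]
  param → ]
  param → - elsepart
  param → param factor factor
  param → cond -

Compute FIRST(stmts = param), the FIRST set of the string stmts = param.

{ -, =, num }

Add FIRST(stmts) = { -, =, num }; stmts is not nullable, stop.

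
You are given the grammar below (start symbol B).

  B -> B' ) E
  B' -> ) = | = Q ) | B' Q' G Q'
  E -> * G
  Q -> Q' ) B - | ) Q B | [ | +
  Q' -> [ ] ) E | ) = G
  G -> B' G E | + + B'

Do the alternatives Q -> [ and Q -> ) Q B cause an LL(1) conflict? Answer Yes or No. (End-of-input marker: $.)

FIRST([) = { [ } and FIRST() Q B) = { ) }.
The FIRST sets are disjoint and neither alternative is nullable — no conflict.

No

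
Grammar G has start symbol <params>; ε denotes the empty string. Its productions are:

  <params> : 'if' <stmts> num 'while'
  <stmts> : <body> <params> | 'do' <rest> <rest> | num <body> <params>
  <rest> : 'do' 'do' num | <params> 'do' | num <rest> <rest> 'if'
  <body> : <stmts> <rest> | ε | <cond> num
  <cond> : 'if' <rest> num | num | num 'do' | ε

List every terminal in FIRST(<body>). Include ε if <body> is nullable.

{ 'do', 'if', num, ε }

From <body> : <stmts> <rest>: add FIRST(<stmts>) = { 'do', 'if', num }.
<body> : ε contributes ε.
From <body> : <cond> num: <cond> nullable, take FIRST(<cond>) ∪ {num} = { 'if', num }.
Union: FIRST(<body>) = { 'do', 'if', num, ε }.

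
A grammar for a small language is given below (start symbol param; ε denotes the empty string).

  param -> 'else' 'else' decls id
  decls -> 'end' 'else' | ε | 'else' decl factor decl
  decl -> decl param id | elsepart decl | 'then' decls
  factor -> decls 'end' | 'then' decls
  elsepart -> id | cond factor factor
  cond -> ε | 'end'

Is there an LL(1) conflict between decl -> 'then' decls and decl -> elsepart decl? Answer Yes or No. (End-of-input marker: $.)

Yes

FIRST('then' decls) = { 'then' } and FIRST(elsepart decl) = { 'else', 'end', 'then', id }.
Both contain 'then', so the two alternatives are not disjoint — LL(1) conflict.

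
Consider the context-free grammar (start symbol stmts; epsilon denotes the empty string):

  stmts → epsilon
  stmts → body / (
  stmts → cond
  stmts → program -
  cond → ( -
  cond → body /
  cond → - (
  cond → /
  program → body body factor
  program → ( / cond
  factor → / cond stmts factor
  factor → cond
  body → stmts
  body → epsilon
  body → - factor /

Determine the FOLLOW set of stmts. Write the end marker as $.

stmts is the start symbol, so $ ∈ FOLLOW(stmts).
In factor → / cond stmts factor: add FIRST(factor) = { (, -, / }.
In body → stmts: stmts is at the end, add FOLLOW(body) = { (, -, / }.
Union: FOLLOW(stmts) = { $, (, -, / }.

{ $, (, -, / }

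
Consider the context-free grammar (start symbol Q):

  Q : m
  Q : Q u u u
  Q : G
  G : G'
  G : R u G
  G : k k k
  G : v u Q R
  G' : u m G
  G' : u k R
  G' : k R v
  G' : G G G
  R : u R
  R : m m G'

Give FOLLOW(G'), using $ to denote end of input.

In G : G': G' is at the end, add FOLLOW(G) = { $, k, m, u, v }.
In R : m m G': G' is at the end, add FOLLOW(R) = { $, k, m, u, v }.
Union: FOLLOW(G') = { $, k, m, u, v }.

{ $, k, m, u, v }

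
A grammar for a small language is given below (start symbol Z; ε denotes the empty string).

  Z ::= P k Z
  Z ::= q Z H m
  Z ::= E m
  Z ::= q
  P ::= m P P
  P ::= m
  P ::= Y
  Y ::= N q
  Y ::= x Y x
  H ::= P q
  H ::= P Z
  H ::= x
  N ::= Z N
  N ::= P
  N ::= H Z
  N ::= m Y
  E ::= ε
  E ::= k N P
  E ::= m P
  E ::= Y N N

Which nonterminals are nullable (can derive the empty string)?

{ E }

Directly nullable (have an ε-production): E.
No other nonterminal has a production whose RHS symbols are all nullable.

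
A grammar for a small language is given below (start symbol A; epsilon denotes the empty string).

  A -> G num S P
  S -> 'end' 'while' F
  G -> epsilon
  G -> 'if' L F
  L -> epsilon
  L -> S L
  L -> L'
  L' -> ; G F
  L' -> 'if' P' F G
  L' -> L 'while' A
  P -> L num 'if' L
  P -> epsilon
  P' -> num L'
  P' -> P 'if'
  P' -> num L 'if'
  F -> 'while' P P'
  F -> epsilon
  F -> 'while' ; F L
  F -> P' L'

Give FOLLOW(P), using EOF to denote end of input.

In A -> G num S P: P is at the end, add FOLLOW(A) = { EOF, 'end', 'if', 'while', ;, num }.
In P' -> P 'if': add FIRST('if') = { 'if' }.
In F -> 'while' P P': add FIRST(P') = { 'end', 'if', 'while', ;, num }.
Union: FOLLOW(P) = { EOF, 'end', 'if', 'while', ;, num }.

{ EOF, 'end', 'if', 'while', ;, num }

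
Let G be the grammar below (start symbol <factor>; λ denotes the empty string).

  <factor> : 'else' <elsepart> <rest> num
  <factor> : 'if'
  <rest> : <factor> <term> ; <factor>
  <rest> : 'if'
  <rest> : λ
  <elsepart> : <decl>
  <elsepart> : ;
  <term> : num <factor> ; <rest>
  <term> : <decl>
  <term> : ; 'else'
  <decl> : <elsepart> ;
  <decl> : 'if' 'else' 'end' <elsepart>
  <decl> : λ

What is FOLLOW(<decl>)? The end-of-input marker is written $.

In <elsepart> : <decl>: <decl> is at the end, add FOLLOW(<elsepart>) = { 'else', 'if', ;, num }.
In <term> : <decl>: <decl> is at the end, add FOLLOW(<term>) = { ; }.
Union: FOLLOW(<decl>) = { 'else', 'if', ;, num }.

{ 'else', 'if', ;, num }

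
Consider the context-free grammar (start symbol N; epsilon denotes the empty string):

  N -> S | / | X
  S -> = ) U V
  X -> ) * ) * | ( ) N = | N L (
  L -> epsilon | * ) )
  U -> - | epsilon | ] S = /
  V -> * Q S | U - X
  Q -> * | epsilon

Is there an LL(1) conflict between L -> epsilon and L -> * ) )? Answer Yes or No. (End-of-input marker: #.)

No

FIRST(epsilon) = { epsilon } and FIRST(* ) )) = { * }.
The first is nullable but FOLLOW(L) = { ( } is disjoint from FIRST of the second.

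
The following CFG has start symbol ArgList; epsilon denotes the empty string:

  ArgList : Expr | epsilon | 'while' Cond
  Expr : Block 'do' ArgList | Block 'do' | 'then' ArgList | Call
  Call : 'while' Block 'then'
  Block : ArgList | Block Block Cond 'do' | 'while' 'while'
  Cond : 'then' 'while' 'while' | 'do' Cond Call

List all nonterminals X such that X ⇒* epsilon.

Directly nullable (have an epsilon-production): ArgList.
Block : ArgList with every symbol nullable, so Block is nullable.
No other nonterminal has a production whose RHS symbols are all nullable.

{ ArgList, Block }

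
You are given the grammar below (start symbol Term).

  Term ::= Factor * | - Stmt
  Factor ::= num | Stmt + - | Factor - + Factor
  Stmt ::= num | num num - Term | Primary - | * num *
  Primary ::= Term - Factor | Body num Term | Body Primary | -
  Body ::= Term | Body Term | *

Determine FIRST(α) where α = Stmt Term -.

Add FIRST(Stmt) = { *, -, num }; Stmt is not nullable, stop.

{ *, -, num }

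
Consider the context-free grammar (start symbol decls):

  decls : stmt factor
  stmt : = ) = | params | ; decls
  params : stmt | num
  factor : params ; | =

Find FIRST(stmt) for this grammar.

stmt : = ) = contributes {=}.
From stmt : params: add FIRST(params) = { ;, =, num }.
stmt : ; decls contributes {;}.
Union: FIRST(stmt) = { ;, =, num }.

{ ;, =, num }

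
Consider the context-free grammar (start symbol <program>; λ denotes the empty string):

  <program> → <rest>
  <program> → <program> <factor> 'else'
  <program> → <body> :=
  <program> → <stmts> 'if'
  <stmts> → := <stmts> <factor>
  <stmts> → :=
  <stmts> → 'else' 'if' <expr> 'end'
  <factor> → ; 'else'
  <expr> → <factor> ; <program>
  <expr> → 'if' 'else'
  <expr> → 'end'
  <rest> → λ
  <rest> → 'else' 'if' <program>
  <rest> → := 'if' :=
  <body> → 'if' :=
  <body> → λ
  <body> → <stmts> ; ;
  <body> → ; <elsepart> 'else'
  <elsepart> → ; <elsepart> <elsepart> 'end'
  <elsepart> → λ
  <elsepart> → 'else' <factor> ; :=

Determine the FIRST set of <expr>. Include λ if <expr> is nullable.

From <expr> → <factor> ; <program>: add FIRST(<factor>) = { ; }.
<expr> → 'if' 'else' contributes {'if'}.
<expr> → 'end' contributes {'end'}.
Union: FIRST(<expr>) = { 'end', 'if', ; }.

{ 'end', 'if', ; }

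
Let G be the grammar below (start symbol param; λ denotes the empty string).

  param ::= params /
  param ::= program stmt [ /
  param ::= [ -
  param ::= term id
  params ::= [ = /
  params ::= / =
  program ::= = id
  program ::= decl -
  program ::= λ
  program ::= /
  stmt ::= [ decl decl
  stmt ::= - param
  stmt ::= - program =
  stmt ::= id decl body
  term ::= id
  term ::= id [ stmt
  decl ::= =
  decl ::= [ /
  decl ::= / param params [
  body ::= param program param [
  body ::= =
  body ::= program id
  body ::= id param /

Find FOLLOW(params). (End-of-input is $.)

In param ::= params /: add FIRST(/) = { / }.
In decl ::= / param params [: add FIRST([) = { [ }.
Union: FOLLOW(params) = { /, [ }.

{ /, [ }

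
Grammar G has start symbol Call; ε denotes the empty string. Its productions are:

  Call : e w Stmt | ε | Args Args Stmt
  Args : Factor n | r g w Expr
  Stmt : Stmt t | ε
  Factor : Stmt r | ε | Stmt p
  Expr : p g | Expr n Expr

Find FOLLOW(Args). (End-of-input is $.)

{ $, n, p, r, t }

In Call : Args Args Stmt: add FIRST(Args Stmt) = { n, p, r, t }.
In Call : Args Args Stmt: add FIRST(Stmt)\{ε} = { t }.
  Since Stmt is nullable, also add FOLLOW(Call) = { $ }.
Union: FOLLOW(Args) = { $, n, p, r, t }.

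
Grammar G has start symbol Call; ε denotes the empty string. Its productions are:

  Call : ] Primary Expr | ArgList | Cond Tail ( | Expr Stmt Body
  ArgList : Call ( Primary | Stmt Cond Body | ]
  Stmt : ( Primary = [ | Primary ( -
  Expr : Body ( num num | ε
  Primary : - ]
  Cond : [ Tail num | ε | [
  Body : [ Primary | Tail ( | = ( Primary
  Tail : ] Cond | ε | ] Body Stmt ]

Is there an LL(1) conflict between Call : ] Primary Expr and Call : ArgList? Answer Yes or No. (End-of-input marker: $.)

Yes

FIRST(] Primary Expr) = { ] } and FIRST(ArgList) = { (, -, =, [, ] }.
Both contain ], so the two alternatives are not disjoint — LL(1) conflict.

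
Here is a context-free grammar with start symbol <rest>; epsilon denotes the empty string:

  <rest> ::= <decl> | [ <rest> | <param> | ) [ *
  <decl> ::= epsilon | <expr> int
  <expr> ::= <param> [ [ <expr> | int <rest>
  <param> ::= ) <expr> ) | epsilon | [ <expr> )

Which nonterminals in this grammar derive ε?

Directly nullable (have an epsilon-production): <decl>, <param>.
<rest> ::= <decl> with every symbol nullable, so <rest> is nullable.
No other nonterminal has a production whose RHS symbols are all nullable.

{ <decl>, <param>, <rest> }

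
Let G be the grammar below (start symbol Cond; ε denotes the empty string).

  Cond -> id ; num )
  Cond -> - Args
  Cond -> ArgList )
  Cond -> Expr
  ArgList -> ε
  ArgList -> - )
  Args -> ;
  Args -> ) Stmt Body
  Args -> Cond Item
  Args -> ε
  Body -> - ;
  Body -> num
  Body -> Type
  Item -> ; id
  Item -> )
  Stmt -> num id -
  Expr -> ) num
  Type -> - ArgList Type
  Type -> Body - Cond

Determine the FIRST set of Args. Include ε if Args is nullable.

{ ), -, ;, id, ε }

Args -> ; contributes {;}.
Args -> ) Stmt Body contributes {)}.
From Args -> Cond Item: add FIRST(Cond) = { ), -, id }.
Args -> ε contributes ε.
Union: FIRST(Args) = { ), -, ;, id, ε }.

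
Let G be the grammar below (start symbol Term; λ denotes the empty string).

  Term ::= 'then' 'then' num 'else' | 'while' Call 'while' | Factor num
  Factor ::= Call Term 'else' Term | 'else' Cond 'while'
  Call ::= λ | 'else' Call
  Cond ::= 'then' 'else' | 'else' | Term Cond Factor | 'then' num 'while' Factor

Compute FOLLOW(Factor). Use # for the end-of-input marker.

In Term ::= Factor num: add FIRST(num) = { num }.
In Cond ::= Term Cond Factor: Factor is at the end, add FOLLOW(Cond) = { 'else', 'then', 'while' }.
In Cond ::= 'then' num 'while' Factor: Factor is at the end, add FOLLOW(Cond) = { 'else', 'then', 'while' }.
Union: FOLLOW(Factor) = { 'else', 'then', 'while', num }.

{ 'else', 'then', 'while', num }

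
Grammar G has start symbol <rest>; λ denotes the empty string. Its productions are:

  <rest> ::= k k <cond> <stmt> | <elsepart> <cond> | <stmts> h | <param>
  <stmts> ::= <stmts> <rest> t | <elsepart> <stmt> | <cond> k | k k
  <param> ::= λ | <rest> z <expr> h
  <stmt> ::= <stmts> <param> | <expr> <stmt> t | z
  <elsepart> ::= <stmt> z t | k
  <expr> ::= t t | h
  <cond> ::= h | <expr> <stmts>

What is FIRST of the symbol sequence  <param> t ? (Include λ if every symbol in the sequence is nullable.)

{ h, k, t, z }

Add FIRST(<param>)\{λ} = { h, k, t, z }; <param> is nullable, continue.
t is a terminal; add {t} and stop.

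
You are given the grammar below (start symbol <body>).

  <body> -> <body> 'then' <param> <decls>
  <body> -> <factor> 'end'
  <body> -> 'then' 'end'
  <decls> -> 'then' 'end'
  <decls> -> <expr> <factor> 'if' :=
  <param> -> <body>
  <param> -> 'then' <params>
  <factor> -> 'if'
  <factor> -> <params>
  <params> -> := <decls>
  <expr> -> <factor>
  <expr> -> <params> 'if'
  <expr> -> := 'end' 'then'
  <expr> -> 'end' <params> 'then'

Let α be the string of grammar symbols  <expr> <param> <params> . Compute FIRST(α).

{ 'end', 'if', := }

Add FIRST(<expr>) = { 'end', 'if', := }; <expr> is not nullable, stop.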